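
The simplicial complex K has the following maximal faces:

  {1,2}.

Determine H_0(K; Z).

Fix the vertex order 1 < 2 and write every simplex with vertices in increasing order. Then dim K = 1 and the simplices of K are:

  0-simplices (2): [1], [2]
  1-simplices (1): [1,2]

Hence C_0 ≅ Z^2, C_1 ≅ Z^1.

∂_1: C_1 → C_0 sends each edge [p,q] (with p < q) to q − p. For instance
  ∂[1,2] = [2] − [1].
As a 2×1 matrix over Z this has rank 1, with invariant factors (1).

Computing H_k = (kernel of ∂_k) / (image of ∂_{k+1}):

  H_0: rank C_0 − rank ∂_1 = 2 − 1 = 1, and the invariant factors of ∂_1 are all 1, so H_0 ≅ Z.

(K is a triangulation of the 1-simplex.)

H_0 ≅ Z.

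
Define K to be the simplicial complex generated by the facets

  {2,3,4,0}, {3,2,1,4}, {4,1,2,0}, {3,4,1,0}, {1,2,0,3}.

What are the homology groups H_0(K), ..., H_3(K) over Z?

H_0 ≅ Z,  H_1 = 0,  H_2 = 0,  H_3 ≅ Z.

Take the total order 0 < 1 < 2 < 3 < 4 on the vertex set. Then K (dimension 3) consists of the simplices:

  0-simplices (5): [0], [1], [2], [3], [4]
  1-simplices (10): [0,1], [0,2], [0,3], [0,4], [1,2], [1,3], [1,4], [2,3], [2,4], [3,4]
  2-simplices (10): [0,1,2], [0,1,3], [0,1,4], [0,2,3], [0,2,4], [0,3,4], [1,2,3], [1,2,4], [1,3,4], [2,3,4]
  3-simplices (5): [0,1,2,3], [0,1,2,4], [0,1,3,4], [0,2,3,4], [1,2,3,4]

so the chain groups are C_0 ≅ Z^5, C_1 ≅ Z^10, C_2 ≅ Z^10, C_3 ≅ Z^5.

Boundary ∂_1: C_1 → C_0 is given by ∂[p,q] = [q] − [p].
This gives a 5×10 integer matrix of rank 4; reducing to Smith normal form yields diagonal entries (1,1,1,1).

∂_2: C_2 → C_1 maps a triangle to the signed sum of its edges. For instance
  ∂[2,3,4] = [3,4] − [2,4] + [2,3],
  ∂[0,2,3] = [2,3] − [0,3] + [0,2].
This gives a 10×10 integer matrix of rank 6; reducing to Smith normal form yields diagonal entries (1,1,1,1,1,1).

∂_3: C_3 → C_2 sends each 3-simplex σ to the alternating sum Σ_i (−1)^i (σ with its i-th vertex removed). For instance
  ∂[0,1,3,4] = [1,3,4] − [0,3,4] + [0,1,4] − [0,1,3],
  ∂[1,2,3,4] = [2,3,4] − [1,3,4] + [1,2,4] − [1,2,3].
This gives a 10×5 integer matrix of rank 4; reducing to Smith normal form yields diagonal entries (1,1,1,1).

Computing H_k = (kernel of ∂_k) / (image of ∂_{k+1}):

  H_0: rank C_0 − rank ∂_1 = 5 − 4 = 1, and the invariant factors of ∂_1 are all 1, so H_0 = Z.
  H_1: rank ker ∂_1 − rank ∂_2 = (10 − 4) − 6 = 0, and the invariant factors of ∂_2 are all 1, so H_1 = 0.
  H_2: rank ker ∂_2 − rank ∂_3 = (10 − 6) − 4 = 0, and the invariant factors of ∂_3 are all 1, so H_2 = 0.
  H_3: rank ker ∂_3 − rank ∂_4 = (5 − 4) − 0 = 1, and there is no ∂_4, so H_3 = Z.

As a check, the Euler characteristic is 5 − 10 + 10 − 5 = 0, which agrees with 1 − 0 + 0 − 1 = 0.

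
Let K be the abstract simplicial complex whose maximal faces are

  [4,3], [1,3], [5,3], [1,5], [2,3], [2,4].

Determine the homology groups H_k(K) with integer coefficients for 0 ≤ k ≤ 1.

H_0 ≅ Z,  H_1 ≅ Z^2.

Take the total order 1 < 2 < 3 < 4 < 5 on the vertex set. Then K (dimension 1) consists of the simplices:

  0-simplices (5): [1], [2], [3], [4], [5]
  1-simplices (6): [1,3], [1,5], [2,3], [2,4], [3,4], [3,5]

Hence C_0 ≅ Z^5, C_1 ≅ Z^6.

Boundary ∂_1: C_1 → C_0 sends each edge [p,q] (with p < q) to q − p. For instance
  ∂[3,4] = [4] − [3].
This gives a 5×6 integer matrix of rank 4; reducing to Smith normal form yields diagonal entries (1,1,1,1).

Now H_k = ker ∂_k / im ∂_{k+1}, so:

  H_0: rank C_0 − rank ∂_1 = 5 − 4 = 1, and the invariant factors of ∂_1 are all 1, so H_0 ≅ Z.
  H_1: rank ker ∂_1 − rank ∂_2 = (6 − 4) − 0 = 2, and there is no ∂_2, so H_1 ≅ Z^2.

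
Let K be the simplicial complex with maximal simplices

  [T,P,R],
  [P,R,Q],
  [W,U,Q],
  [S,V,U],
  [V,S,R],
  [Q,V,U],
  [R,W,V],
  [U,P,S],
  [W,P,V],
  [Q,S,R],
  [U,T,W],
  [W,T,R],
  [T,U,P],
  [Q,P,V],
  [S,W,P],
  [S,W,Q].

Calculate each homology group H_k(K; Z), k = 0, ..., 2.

H_0 ≅ Z,  H_1 ≅ Z^2,  H_2 ≅ Z.

Order the vertices as P < Q < R < S < T < U < V < W. Listing each simplex with vertices in this order, K has dimension 2 with simplices:

  0-simplices (8): P, Q, R, S, T, U, V, W
  1-simplices (24): PQ, PR, PS, PT, PU, PV, PW, QR, QS, QU, QV, QW, RS, RT, RV, RW, SU, SV, SW, TU, TW, UV, UW, VW
  2-simplices (16): PQR, PQV, PRT, PSU, PSW, PTU, PVW, QRS, QSW, QUV, QUW, RSV, RTW, RVW, SUV, TUW

Hence C_0 ≅ Z^8, C_1 ≅ Z^24, C_2 ≅ Z^16.

The boundary map ∂_1: C_1 → C_0 is given by ∂[p,q] = [q] − [p].
This gives a 8×24 integer matrix of rank 7; reducing to Smith normal form yields diagonal entries (1,1,1,1,1,1,1).

Boundary ∂_2: C_2 → C_1 maps a triangle to the signed sum of its edges. For instance
  ∂QUW = UW − QW + QU,
  ∂PSW = SW − PW + PS.
As a 24×16 matrix over Z this has rank 15, with invariant factors (1,1,1,1,1,1,1,1,1,1,1,1,1,1,1).

Computing H_k = (kernel of ∂_k) / (image of ∂_{k+1}):

  H_0: rank C_0 − rank ∂_1 = 8 − 7 = 1, and the invariant factors of ∂_1 are all 1, so H_0 = Z.
  H_1: rank ker ∂_1 − rank ∂_2 = (24 − 7) − 15 = 2, and the invariant factors of ∂_2 are all 1, so H_1 = Z^2.
  H_2: rank ker ∂_2 − rank ∂_3 = (16 − 15) − 0 = 1, and there is no ∂_3, so H_2 = Z.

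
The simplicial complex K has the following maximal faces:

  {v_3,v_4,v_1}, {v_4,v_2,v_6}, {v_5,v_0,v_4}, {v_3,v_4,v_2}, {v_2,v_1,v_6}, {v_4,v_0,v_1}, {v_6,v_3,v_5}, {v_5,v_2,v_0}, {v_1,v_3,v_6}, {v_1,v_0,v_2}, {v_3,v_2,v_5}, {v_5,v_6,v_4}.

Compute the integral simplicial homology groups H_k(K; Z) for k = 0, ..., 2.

H_0 ≅ Z,  H_1 ≅ Z/2,  H_2 = 0.

Fix the vertex order v_0 < v_1 < v_2 < v_3 < v_4 < v_5 < v_6 and write every simplex with vertices in increasing order. Then dim K = 2 and the simplices of K are:

  0-simplices (7): [v_0], [v_1], [v_2], [v_3], [v_4], [v_5], [v_6]
  1-simplices (18): (18 of them)
  2-simplices (12): (12 of them)

giving chain groups C_0 ≅ Z^7, C_1 ≅ Z^18, C_2 ≅ Z^12.

The boundary map ∂_1: C_1 → C_0 sends each edge [p,q] (with p < q) to q − p.
As a 7×18 matrix over Z this has rank 6, with invariant factors (1,1,1,1,1,1).

Boundary ∂_2: C_2 → C_1 maps a triangle to the signed sum of its edges. For instance
  ∂[v_1,v_3,v_4] = [v_3,v_4] − [v_1,v_4] + [v_1,v_3],
  ∂[v_1,v_2,v_6] = [v_2,v_6] − [v_1,v_6] + [v_1,v_2].
This gives a 18×12 integer matrix of rank 12; reducing to Smith normal form yields diagonal entries (1,1,1,1,1,1,1,1,1,1,1,2).

Reading off H_k = ker ∂_k / im ∂_{k+1}:

  H_0: rank C_0 − rank ∂_1 = 7 − 6 = 1, and the invariant factors of ∂_1 are all 1, so H_0 ≅ Z.
  H_1: rank ker ∂_1 − rank ∂_2 = (18 − 6) − 12 = 0, and ∂_2 has invariant factor 2 > 1, so H_1 ≅ Z/2.
  H_2: rank ker ∂_2 − rank ∂_3 = (12 − 12) − 0 = 0, and there is no ∂_3, so H_2 ≅ 0.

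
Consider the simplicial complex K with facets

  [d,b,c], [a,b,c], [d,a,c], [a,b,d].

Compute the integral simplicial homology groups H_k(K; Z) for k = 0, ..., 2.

We work with the vertex ordering a < b < c < d. The simplices of K, each written with vertices in increasing order, are:

  0-simplices (4): a, b, c, d
  1-simplices (6): ab, ac, ad, bc, bd, cd
  2-simplices (4): abc, abd, acd, bcd

giving chain groups C_0 ≅ Z^4, C_1 ≅ Z^6, C_2 ≅ Z^4.

The boundary map ∂_1: C_1 → C_0 is given by ∂[p,q] = [q] − [p]. For instance
  ∂bc = c − b.
As a 4×6 matrix over Z this has rank 3, with invariant factors (1,1,1).

Boundary ∂_2: C_2 → C_1 maps a triangle to the signed sum of its edges. For instance
  ∂abc = bc − ac + ab,
  ∂abd = bd − ad + ab.
The 6×4 boundary matrix has rank 3 and Smith normal form diag(1,1,1).

Computing H_k = (kernel of ∂_k) / (image of ∂_{k+1}):

  H_0: rank C_0 − rank ∂_1 = 4 − 3 = 1, and the invariant factors of ∂_1 are all 1, so H_0 ≅ Z.
  H_1: rank ker ∂_1 − rank ∂_2 = (6 − 3) − 3 = 0, and the invariant factors of ∂_2 are all 1, so H_1 ≅ 0.
  H_2: rank ker ∂_2 − rank ∂_3 = (4 − 3) − 0 = 1, and there is no ∂_3, so H_2 ≅ Z.

As a check, the Euler characteristic is 4 − 6 + 4 = 2, which agrees with 1 − 0 + 1 = 2.

H_0 = Z,  H_1 = 0,  H_2 = Z.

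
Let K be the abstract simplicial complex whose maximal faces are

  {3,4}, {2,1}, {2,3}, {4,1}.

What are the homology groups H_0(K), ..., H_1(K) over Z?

We work with the vertex ordering 1 < 2 < 3 < 4. The simplices of K, each written with vertices in increasing order, are:

  0-simplices (4): [1], [2], [3], [4]
  1-simplices (4): [1,2], [1,4], [2,3], [3,4]

giving chain groups C_0 ≅ Z^4, C_1 ≅ Z^4.

Boundary ∂_1: C_1 → C_0 maps an edge to its endpoints' difference, ∂[p,q] = q − p.
As a 4×4 matrix over Z this has rank 3, with invariant factors (1,1,1).

Computing H_k = (kernel of ∂_k) / (image of ∂_{k+1}):

  H_0: rank C_0 − rank ∂_1 = 4 − 3 = 1, and the invariant factors of ∂_1 are all 1, so H_0 = Z.
  H_1: rank ker ∂_1 − rank ∂_2 = (4 − 3) − 0 = 1, and there is no ∂_2, so H_1 = Z.

H_0 ≅ Z,  H_1 ≅ Z.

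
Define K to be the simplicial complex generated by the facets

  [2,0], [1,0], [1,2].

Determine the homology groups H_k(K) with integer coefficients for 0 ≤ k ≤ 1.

Order the vertices as 0 < 1 < 2. Listing each simplex with vertices in this order, K has dimension 1 with simplices:

  0-simplices (3): [0], [1], [2]
  1-simplices (3): [0,1], [0,2], [1,2]

giving chain groups C_0 ≅ Z^3, C_1 ≅ Z^3.

Boundary ∂_1: C_1 → C_0 is given by ∂[p,q] = [q] − [p].
The resulting 3×3 matrix has rank 2, and its Smith normal form has invariant factors (1,1).

Reading off H_k = ker ∂_k / im ∂_{k+1}:

  H_0: rank C_0 − rank ∂_1 = 3 − 2 = 1, and the invariant factors of ∂_1 are all 1, so H_0 = Z.
  H_1: rank ker ∂_1 − rank ∂_2 = (3 − 2) − 0 = 1, and there is no ∂_2, so H_1 = Z.

H_0 ≅ Z,  H_1 ≅ Z.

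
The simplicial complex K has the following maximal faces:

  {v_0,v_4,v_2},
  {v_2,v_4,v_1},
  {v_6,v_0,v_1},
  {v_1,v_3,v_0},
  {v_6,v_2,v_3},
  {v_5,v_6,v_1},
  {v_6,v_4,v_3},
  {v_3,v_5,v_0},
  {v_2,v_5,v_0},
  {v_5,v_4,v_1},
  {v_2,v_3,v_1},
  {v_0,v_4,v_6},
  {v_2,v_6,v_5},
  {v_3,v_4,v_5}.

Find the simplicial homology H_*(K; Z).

K has 7 vertices, 21 edges, 14 triangles.
rank ∂_0 = 0, rank ∂_1 = 6 ⇒ b_0 = 7 − 0 − 6 = 1; all invariant factors of ∂_1 are 1 so no torsion. So H_0 = Z.
rank ∂_1 = 6, rank ∂_2 = 13 ⇒ b_1 = 21 − 6 − 13 = 2; all invariant factors of ∂_2 are 1 so no torsion. So H_1 = Z^2.
rank ∂_2 = 13, rank ∂_3 = 0 ⇒ b_2 = 14 − 13 − 0 = 1. So H_2 = Z.

H_0 ≅ Z,  H_1 ≅ Z^2,  H_2 ≅ Z.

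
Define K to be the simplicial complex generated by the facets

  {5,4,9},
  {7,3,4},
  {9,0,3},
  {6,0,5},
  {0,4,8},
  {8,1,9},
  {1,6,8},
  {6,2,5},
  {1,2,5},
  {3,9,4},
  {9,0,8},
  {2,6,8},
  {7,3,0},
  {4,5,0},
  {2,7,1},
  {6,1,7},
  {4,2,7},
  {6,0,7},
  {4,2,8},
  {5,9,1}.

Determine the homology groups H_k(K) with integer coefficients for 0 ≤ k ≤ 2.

Order the vertices as 0 < 1 < 2 < 3 < 4 < 5 < 6 < 7 < 8 < 9. Listing each simplex with vertices in this order, K has dimension 2 with simplices:

  0-simplices (10): [0], [1], [2], [3], [4], [5], [6], [7], [8], [9]
  1-simplices (30): (30 of them)
  2-simplices (20): (20 of them)

so the chain groups are C_0 ≅ Z^10, C_1 ≅ Z^30, C_2 ≅ Z^20.

∂_1: C_1 → C_0 maps an edge to its endpoints' difference, ∂[p,q] = q − p. For instance
  ∂[2,7] = [7] − [2].
The resulting 10×30 matrix has rank 9, and its Smith normal form has invariant factors (1,1,1,1,1,1,1,1,1).

The boundary map ∂_2: C_2 → C_1 maps a triangle to the signed sum of its edges. For instance
  ∂[1,8,9] = [8,9] − [1,9] + [1,8],
  ∂[0,3,7] = [3,7] − [0,7] + [0,3].
This gives a 30×20 integer matrix of rank 20; reducing to Smith normal form yields diagonal entries (1,1,1,1,1,1,1,1,1,1,1,1,1,1,1,1,1,1,1,2).

From H_k ≅ ker(∂_k) / im(∂_{k+1}) we obtain:

  H_0: rank C_0 − rank ∂_1 = 10 − 9 = 1, and the invariant factors of ∂_1 are all 1, so H_0 = Z.
  H_1: rank ker ∂_1 − rank ∂_2 = (30 − 9) − 20 = 1, and ∂_2 has invariant factor 2 > 1, so H_1 = Z ⊕ Z/2.
  H_2: rank ker ∂_2 − rank ∂_3 = (20 − 20) − 0 = 0, and there is no ∂_3, so H_2 = 0.

(K is a triangulation of the Klein bottle.)

H_0 ≅ Z,  H_1 ≅ Z ⊕ Z/2,  H_2 = 0.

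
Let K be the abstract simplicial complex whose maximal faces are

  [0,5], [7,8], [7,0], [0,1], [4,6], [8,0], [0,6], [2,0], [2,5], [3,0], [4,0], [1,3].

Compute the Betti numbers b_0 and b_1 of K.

b_0 = 1, b_1 = 4.

Take the total order 0 < 1 < 2 < 3 < 4 < 5 < 6 < 7 < 8 on the vertex set. Then K (dimension 1) consists of the simplices:

  0-simplices (9): [0], [1], [2], [3], [4], [5], [6], [7], [8]
  1-simplices (12): [0,1], [0,2], [0,3], [0,4], [0,5], [0,6], [0,7], [0,8], [1,3], [2,5], [4,6], [7,8]

Hence C_0 ≅ Z^9, C_1 ≅ Z^12.

The boundary map ∂_1: C_1 → C_0 maps an edge to its endpoints' difference, ∂[p,q] = q − p. For instance
  ∂[2,5] = [5] − [2].
As a 9×12 matrix over Z this has rank 8, with invariant factors (1,1,1,1,1,1,1,1).

Computing H_k = (kernel of ∂_k) / (image of ∂_{k+1}):

  H_0: rank C_0 − rank ∂_1 = 9 − 8 = 1, and the invariant factors of ∂_1 are all 1, so H_0 = Z.
  H_1: rank ker ∂_1 − rank ∂_2 = (12 − 8) − 0 = 4, and there is no ∂_2, so H_1 = Z^4.

As a check, the Euler characteristic is 9 − 12 = -3, which agrees with 1 − 4 = -3.

Hence the Betti numbers are b_0 = 1, b_1 = 4.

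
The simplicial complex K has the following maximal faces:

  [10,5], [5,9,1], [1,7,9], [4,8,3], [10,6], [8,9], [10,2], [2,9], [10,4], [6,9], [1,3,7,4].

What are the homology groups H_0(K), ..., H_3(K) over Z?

We work with the vertex ordering 1 < 2 < 3 < 4 < 5 < 6 < 7 < 8 < 9 < 10. The simplices of K, each written with vertices in increasing order, are:

  0-simplices (10): [1], [2], [3], [4], [5], [6], [7], [8], [9], [10]
  1-simplices (19): [1,3], [1,4], [1,5], [1,7], [1,9], [2,9], [2,10], [3,4], [3,7], [3,8], [4,7], [4,8], [4,10], [5,9], [5,10], [6,9], [6,10], [7,9], [8,9]
  2-simplices (7): [1,3,4], [1,3,7], [1,4,7], [1,5,9], [1,7,9], [3,4,7], [3,4,8]
  3-simplices (1): [1,3,4,7]

Hence C_0 ≅ Z^10, C_1 ≅ Z^19, C_2 ≅ Z^7, C_3 ≅ Z^1.

∂_1: C_1 → C_0 maps an edge to its endpoints' difference, ∂[p,q] = q − p.
The 10×19 boundary matrix has rank 9 and Smith normal form diag(1,1,1,1,1,1,1,1,1).

The boundary map ∂_2: C_2 → C_1 sends each 2-simplex [p,q,r] to [q,r] − [p,r] + [p,q]. For instance
  ∂[3,4,8] = [4,8] − [3,8] + [3,4],
  ∂[1,7,9] = [7,9] − [1,9] + [1,7].
As a 19×7 matrix over Z this has rank 6, with invariant factors (1,1,1,1,1,1).

The boundary map ∂_3: C_3 → C_2 sends each 3-simplex σ to the alternating sum Σ_i (−1)^i (σ with its i-th vertex removed). For instance
  ∂[1,3,4,7] = [3,4,7] − [1,4,7] + [1,3,7] − [1,3,4].
This gives a 7×1 integer matrix of rank 1; reducing to Smith normal form yields diagonal entries (1).

Computing H_k = (kernel of ∂_k) / (image of ∂_{k+1}):

  H_0: rank C_0 − rank ∂_1 = 10 − 9 = 1, and the invariant factors of ∂_1 are all 1, so H_0 ≅ Z.
  H_1: rank ker ∂_1 − rank ∂_2 = (19 − 9) − 6 = 4, and the invariant factors of ∂_2 are all 1, so H_1 ≅ Z^4.
  H_2: rank ker ∂_2 − rank ∂_3 = (7 − 6) − 1 = 0, and the invariant factors of ∂_3 are all 1, so H_2 ≅ 0.
  H_3: rank ker ∂_3 − rank ∂_4 = (1 − 1) − 0 = 0, and there is no ∂_4, so H_3 ≅ 0.

H_0 = Z,  H_1 = Z^4,  H_2 = 0,  H_3 = 0.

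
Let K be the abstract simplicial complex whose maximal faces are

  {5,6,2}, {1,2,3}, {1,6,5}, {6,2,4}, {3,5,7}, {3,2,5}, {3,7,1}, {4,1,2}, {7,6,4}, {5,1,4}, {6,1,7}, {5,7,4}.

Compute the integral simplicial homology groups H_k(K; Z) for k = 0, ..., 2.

Fix the vertex order 1 < 2 < 3 < 4 < 5 < 6 < 7 and write every simplex with vertices in increasing order. Then dim K = 2 and the simplices of K are:

  0-simplices (7): [1], [2], [3], [4], [5], [6], [7]
  1-simplices (18): [1,2], [1,3], [1,4], [1,5], [1,6], [1,7], [2,3], [2,4], [2,5], [2,6], [3,5], [3,7], [4,5], [4,6], [4,7], [5,6], [5,7], [6,7]
  2-simplices (12): [1,2,3], [1,2,4], [1,3,7], [1,4,5], [1,5,6], [1,6,7], [2,3,5], [2,4,6], [2,5,6], [3,5,7], [4,5,7], [4,6,7]

giving chain groups C_0 ≅ Z^7, C_1 ≅ Z^18, C_2 ≅ Z^12.

∂_1: C_1 → C_0 is given by ∂[p,q] = [q] − [p]. For instance
  ∂[1,5] = [5] − [1].
This gives a 7×18 integer matrix of rank 6; reducing to Smith normal form yields diagonal entries (1,1,1,1,1,1).

∂_2: C_2 → C_1 acts by ∂[p,q,r] = [q,r] − [p,r] + [p,q]. For instance
  ∂[2,5,6] = [5,6] − [2,6] + [2,5],
  ∂[1,4,5] = [4,5] − [1,5] + [1,4].
As a 18×12 matrix over Z this has rank 12, with invariant factors (1,1,1,1,1,1,1,1,1,1,1,2).

From H_k ≅ ker(∂_k) / im(∂_{k+1}) we obtain:

  H_0: rank C_0 − rank ∂_1 = 7 − 6 = 1, and the invariant factors of ∂_1 are all 1, so H_0 = Z.
  H_1: rank ker ∂_1 − rank ∂_2 = (18 − 6) − 12 = 0, and ∂_2 has invariant factor 2 > 1, so H_1 = Z/2.
  H_2: rank ker ∂_2 − rank ∂_3 = (12 − 12) − 0 = 0, and there is no ∂_3, so H_2 = 0.

As a check, the Euler characteristic is 7 − 18 + 12 = 1, which agrees with 1 − 0 + 0 = 1.

H_0 ≅ Z,  H_1 ≅ Z/2,  H_2 = 0.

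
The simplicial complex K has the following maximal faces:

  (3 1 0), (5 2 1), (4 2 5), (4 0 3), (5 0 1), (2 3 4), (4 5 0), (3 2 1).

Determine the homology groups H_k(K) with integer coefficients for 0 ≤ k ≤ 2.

H_0 ≅ Z,  H_1 = 0,  H_2 ≅ Z.

Take the total order 0 < 1 < 2 < 3 < 4 < 5 on the vertex set. Then K (dimension 2) consists of the simplices:

  0-simplices (6): [0], [1], [2], [3], [4], [5]
  1-simplices (12): [0,1], [0,3], [0,4], [0,5], [1,2], [1,3], [1,5], [2,3], [2,4], [2,5], [3,4], [4,5]
  2-simplices (8): [0,1,3], [0,1,5], [0,3,4], [0,4,5], [1,2,3], [1,2,5], [2,3,4], [2,4,5]

giving chain groups C_0 ≅ Z^6, C_1 ≅ Z^12, C_2 ≅ Z^8.

∂_1: C_1 → C_0 maps an edge to its endpoints' difference, ∂[p,q] = q − p.
As a 6×12 matrix over Z this has rank 5, with invariant factors (1,1,1,1,1).

∂_2: C_2 → C_1 sends each 2-simplex [p,q,r] to [q,r] − [p,r] + [p,q]. For instance
  ∂[0,3,4] = [3,4] − [0,4] + [0,3],
  ∂[0,4,5] = [4,5] − [0,5] + [0,4].
This gives a 12×8 integer matrix of rank 7; reducing to Smith normal form yields diagonal entries (1,1,1,1,1,1,1).

Now H_k = ker ∂_k / im ∂_{k+1}, so:

  H_0: rank C_0 − rank ∂_1 = 6 − 5 = 1, and the invariant factors of ∂_1 are all 1, so H_0 ≅ Z.
  H_1: rank ker ∂_1 − rank ∂_2 = (12 − 5) − 7 = 0, and the invariant factors of ∂_2 are all 1, so H_1 ≅ 0.
  H_2: rank ker ∂_2 − rank ∂_3 = (8 − 7) − 0 = 1, and there is no ∂_3, so H_2 ≅ Z.

As a check, the Euler characteristic is 6 − 12 + 8 = 2, which agrees with 1 − 0 + 1 = 2.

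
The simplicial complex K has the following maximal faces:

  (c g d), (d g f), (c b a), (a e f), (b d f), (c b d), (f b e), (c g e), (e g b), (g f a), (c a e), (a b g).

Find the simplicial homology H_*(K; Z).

Fix the vertex order a < b < c < d < e < f < g and write every simplex with vertices in increasing order. Then dim K = 2 and the simplices of K are:

  0-simplices (7): a, b, c, d, e, f, g
  1-simplices (18): ab, ac, ae, af, ag, bc, bd, be, bf, bg, cd, ce, cg, df, dg, ef, eg, fg
  2-simplices (12): abc, abg, ace, aef, afg, bcd, bdf, bef, beg, cdg, ceg, dfg

so the chain groups are C_0 ≅ Z^7, C_1 ≅ Z^18, C_2 ≅ Z^12.

Boundary ∂_1: C_1 → C_0 is given by ∂[p,q] = [q] − [p]. For instance
  ∂fg = g − f.
As a 7×18 matrix over Z this has rank 6, with invariant factors (1,1,1,1,1,1).

∂_2: C_2 → C_1 sends each 2-simplex [p,q,r] to [q,r] − [p,r] + [p,q]. For instance
  ∂cdg = dg − cg + cd,
  ∂aef = ef − af + ae.
The resulting 18×12 matrix has rank 12, and its Smith normal form has invariant factors (1,1,1,1,1,1,1,1,1,1,1,2).

Reading off H_k = ker ∂_k / im ∂_{k+1}:

  H_0: rank C_0 − rank ∂_1 = 7 − 6 = 1, and the invariant factors of ∂_1 are all 1, so H_0 = Z.
  H_1: rank ker ∂_1 − rank ∂_2 = (18 − 6) − 12 = 0, and ∂_2 has invariant factor 2 > 1, so H_1 = Z/2.
  H_2: rank ker ∂_2 − rank ∂_3 = (12 − 12) − 0 = 0, and there is no ∂_3, so H_2 = 0.

As a check, the Euler characteristic is 7 − 18 + 12 = 1, which agrees with 1 − 0 + 0 = 1.
(K is a triangulation of the real projective plane RP^2.)

H_0 = Z,  H_1 = Z/2,  H_2 = 0.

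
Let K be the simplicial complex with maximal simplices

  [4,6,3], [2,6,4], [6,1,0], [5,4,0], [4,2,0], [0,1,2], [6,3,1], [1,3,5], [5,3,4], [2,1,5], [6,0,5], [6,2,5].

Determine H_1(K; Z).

H_1 = Z/2.

Take the total order 0 < 1 < 2 < 3 < 4 < 5 < 6 on the vertex set. Then K (dimension 2) consists of the simplices:

  0-simplices (7): [0], [1], [2], [3], [4], [5], [6]
  1-simplices (18): [0,1], [0,2], [0,4], [0,5], [0,6], [1,2], [1,3], [1,5], [1,6], [2,4], [2,5], [2,6], [3,4], [3,5], [3,6], [4,5], [4,6], [5,6]
  2-simplices (12): [0,1,2], [0,1,6], [0,2,4], [0,4,5], [0,5,6], [1,2,5], [1,3,5], [1,3,6], [2,4,6], [2,5,6], [3,4,5], [3,4,6]

so the chain groups are C_0 ≅ Z^7, C_1 ≅ Z^18, C_2 ≅ Z^12.

The boundary map ∂_1: C_1 → C_0 is given by ∂[p,q] = [q] − [p]. For instance
  ∂[0,2] = [2] − [0].
The 7×18 boundary matrix has rank 6 and Smith normal form diag(1,1,1,1,1,1).

∂_2: C_2 → C_1 maps a triangle to the signed sum of its edges. For instance
  ∂[0,2,4] = [2,4] − [0,4] + [0,2],
  ∂[2,4,6] = [4,6] − [2,6] + [2,4].
As a 18×12 matrix over Z this has rank 12, with invariant factors (1,1,1,1,1,1,1,1,1,1,1,2).

From H_k ≅ ker(∂_k) / im(∂_{k+1}) we obtain:

  H_1: rank ker ∂_1 − rank ∂_2 = (18 − 6) − 12 = 0, and ∂_2 has invariant factor 2 > 1, so H_1 ≅ Z/2.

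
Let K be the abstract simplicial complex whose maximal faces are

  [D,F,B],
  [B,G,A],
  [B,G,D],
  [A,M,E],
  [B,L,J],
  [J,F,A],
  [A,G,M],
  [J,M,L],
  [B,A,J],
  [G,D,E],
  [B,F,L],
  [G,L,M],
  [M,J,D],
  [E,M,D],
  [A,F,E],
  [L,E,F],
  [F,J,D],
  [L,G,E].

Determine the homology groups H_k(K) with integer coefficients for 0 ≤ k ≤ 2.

Take the total order A < B < D < E < F < G < J < L < M on the vertex set. Then K (dimension 2) consists of the simplices:

  0-simplices (9): A, B, D, E, F, G, J, L, M
  1-simplices (27): AB, AE, AF, AG, AJ, AM, BD, BF, BG, BJ, BL, DE, DF, DG, DJ, DM, EF, EG, EL, EM, FJ, FL, GL, GM, JL, JM, LM
  2-simplices (18): ABG, ABJ, AEF, AEM, AFJ, AGM, BDF, BDG, BFL, BJL, DEG, DEM, DFJ, DJM, EFL, EGL, GLM, JLM

giving chain groups C_0 ≅ Z^9, C_1 ≅ Z^27, C_2 ≅ Z^18.

Boundary ∂_1: C_1 → C_0 is given by ∂[p,q] = [q] − [p]. For instance
  ∂GM = M − G.
This gives a 9×27 integer matrix of rank 8; reducing to Smith normal form yields diagonal entries (1,1,1,1,1,1,1,1).

∂_2: C_2 → C_1 acts by ∂[p,q,r] = [q,r] − [p,r] + [p,q]. For instance
  ∂BDF = DF − BF + BD,
  ∂AFJ = FJ − AJ + AF.
As a 27×18 matrix over Z this has rank 18, with invariant factors (1,1,1,1,1,1,1,1,1,1,1,1,1,1,1,1,1,2).

Computing H_k = (kernel of ∂_k) / (image of ∂_{k+1}):

  H_0: rank C_0 − rank ∂_1 = 9 − 8 = 1, and the invariant factors of ∂_1 are all 1, so H_0 = Z.
  H_1: rank ker ∂_1 − rank ∂_2 = (27 − 8) − 18 = 1, and ∂_2 has invariant factor 2 > 1, so H_1 = Z ⊕ Z/2Z.
  H_2: rank ker ∂_2 − rank ∂_3 = (18 − 18) − 0 = 0, and there is no ∂_3, so H_2 = 0.

(K is a triangulation of the Klein bottle.)

H_0 = Z,  H_1 = Z ⊕ Z/2Z,  H_2 = 0.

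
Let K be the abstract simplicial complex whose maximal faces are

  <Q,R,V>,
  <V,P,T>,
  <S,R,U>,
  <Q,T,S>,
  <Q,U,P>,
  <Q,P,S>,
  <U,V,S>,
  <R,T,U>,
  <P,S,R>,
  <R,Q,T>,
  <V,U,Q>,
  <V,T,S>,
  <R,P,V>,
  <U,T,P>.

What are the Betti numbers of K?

b_0 = 1, b_1 = 2, b_2 = 1.

Take the total order P < Q < R < S < T < U < V on the vertex set. Then K (dimension 2) consists of the simplices:

  0-simplices (7): P, Q, R, S, T, U, V
  1-simplices (21): PQ, PR, PS, PT, PU, PV, QR, QS, QT, QU, QV, RS, RT, RU, RV, ST, SU, SV, TU, TV, UV
  2-simplices (14): PQS, PQU, PRS, PRV, PTU, PTV, QRT, QRV, QST, QUV, RSU, RTU, STV, SUV

Hence C_0 ≅ Z^7, C_1 ≅ Z^21, C_2 ≅ Z^14.

Boundary ∂_1: C_1 → C_0 sends each edge [p,q] (with p < q) to q − p. For instance
  ∂TU = U − T.
The 7×21 boundary matrix has rank 6 and Smith normal form diag(1,1,1,1,1,1).

The boundary map ∂_2: C_2 → C_1 maps a triangle to the signed sum of its edges. For instance
  ∂PQS = QS − PS + PQ,
  ∂PRS = RS − PS + PR.
This gives a 21×14 integer matrix of rank 13; reducing to Smith normal form yields diagonal entries (1,1,1,1,1,1,1,1,1,1,1,1,1).

Now H_k = ker ∂_k / im ∂_{k+1}, so:

  H_0: rank C_0 − rank ∂_1 = 7 − 6 = 1, and the invariant factors of ∂_1 are all 1, so H_0 ≅ Z.
  H_1: rank ker ∂_1 − rank ∂_2 = (21 − 6) − 13 = 2, and the invariant factors of ∂_2 are all 1, so H_1 ≅ Z^2.
  H_2: rank ker ∂_2 − rank ∂_3 = (14 − 13) − 0 = 1, and there is no ∂_3, so H_2 ≅ Z.

Hence the Betti numbers are b_0 = 1, b_1 = 2, b_2 = 1.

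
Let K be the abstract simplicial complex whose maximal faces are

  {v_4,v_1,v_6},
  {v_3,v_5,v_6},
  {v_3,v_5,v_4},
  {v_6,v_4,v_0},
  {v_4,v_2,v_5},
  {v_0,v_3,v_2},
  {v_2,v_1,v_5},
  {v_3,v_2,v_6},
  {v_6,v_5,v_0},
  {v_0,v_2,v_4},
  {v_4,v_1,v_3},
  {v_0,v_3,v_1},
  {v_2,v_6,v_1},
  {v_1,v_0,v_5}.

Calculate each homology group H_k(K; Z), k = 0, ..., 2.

We work with the vertex ordering v_0 < v_1 < v_2 < v_3 < v_4 < v_5 < v_6. The simplices of K, each written with vertices in increasing order, are:

  0-simplices (7): [v_0], [v_1], [v_2], [v_3], [v_4], [v_5], [v_6]
  1-simplices (21): (21 of them)
  2-simplices (14): (14 of them)

giving chain groups C_0 ≅ Z^7, C_1 ≅ Z^21, C_2 ≅ Z^14.

∂_1: C_1 → C_0 maps an edge to its endpoints' difference, ∂[p,q] = q − p.
This gives a 7×21 integer matrix of rank 6; reducing to Smith normal form yields diagonal entries (1,1,1,1,1,1).

∂_2: C_2 → C_1 sends each 2-simplex [p,q,r] to [q,r] − [p,r] + [p,q]. For instance
  ∂[v_3,v_4,v_5] = [v_4,v_5] − [v_3,v_5] + [v_3,v_4],
  ∂[v_1,v_4,v_6] = [v_4,v_6] − [v_1,v_6] + [v_1,v_4].
The resulting 21×14 matrix has rank 13, and its Smith normal form has invariant factors (1,1,1,1,1,1,1,1,1,1,1,1,1).

Computing H_k = (kernel of ∂_k) / (image of ∂_{k+1}):

  H_0: rank C_0 − rank ∂_1 = 7 − 6 = 1, and the invariant factors of ∂_1 are all 1, so H_0 = Z.
  H_1: rank ker ∂_1 − rank ∂_2 = (21 − 6) − 13 = 2, and the invariant factors of ∂_2 are all 1, so H_1 = Z^2.
  H_2: rank ker ∂_2 − rank ∂_3 = (14 − 13) − 0 = 1, and there is no ∂_3, so H_2 = Z.

(K is a triangulation of the torus T^2.)

H_0 ≅ Z,  H_1 ≅ Z^2,  H_2 ≅ Z.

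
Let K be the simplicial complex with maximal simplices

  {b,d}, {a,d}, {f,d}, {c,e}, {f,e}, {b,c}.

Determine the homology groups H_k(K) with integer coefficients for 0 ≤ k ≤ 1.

H_0 ≅ Z,  H_1 ≅ Z.

Fix the vertex order a < b < c < d < e < f and write every simplex with vertices in increasing order. Then dim K = 1 and the simplices of K are:

  0-simplices (6): a, b, c, d, e, f
  1-simplices (6): ad, bc, bd, ce, df, ef

giving chain groups C_0 ≅ Z^6, C_1 ≅ Z^6.

The boundary map ∂_1: C_1 → C_0 sends each edge [p,q] (with p < q) to q − p. For instance
  ∂ce = e − c.
This gives a 6×6 integer matrix of rank 5; reducing to Smith normal form yields diagonal entries (1,1,1,1,1).

Now H_k = ker ∂_k / im ∂_{k+1}, so:

  H_0: rank C_0 − rank ∂_1 = 6 − 5 = 1, and the invariant factors of ∂_1 are all 1, so H_0 = Z.
  H_1: rank ker ∂_1 − rank ∂_2 = (6 − 5) − 0 = 1, and there is no ∂_2, so H_1 = Z.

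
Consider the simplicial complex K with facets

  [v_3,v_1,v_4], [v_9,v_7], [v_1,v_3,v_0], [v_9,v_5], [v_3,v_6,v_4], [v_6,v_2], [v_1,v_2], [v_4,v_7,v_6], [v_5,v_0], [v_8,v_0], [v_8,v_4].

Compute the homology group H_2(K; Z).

Take the total order v_0 < v_1 < v_2 < v_3 < v_4 < v_5 < v_6 < v_7 < v_8 < v_9 on the vertex set. Then K (dimension 2) consists of the simplices:

  0-simplices (10): [v_0], [v_1], [v_2], [v_3], [v_4], [v_5], [v_6], [v_7], [v_8], [v_9]
  1-simplices (16): (16 of them)
  2-simplices (4): [v_0,v_1,v_3], [v_1,v_3,v_4], [v_3,v_4,v_6], [v_4,v_6,v_7]

Hence C_0 ≅ Z^10, C_1 ≅ Z^16, C_2 ≅ Z^4.

∂_1: C_1 → C_0 maps an edge to its endpoints' difference, ∂[p,q] = q − p.
This gives a 10×16 integer matrix of rank 9; reducing to Smith normal form yields diagonal entries (1,1,1,1,1,1,1,1,1).

The boundary map ∂_2: C_2 → C_1 acts by ∂[p,q,r] = [q,r] − [p,r] + [p,q]. For instance
  ∂[v_3,v_4,v_6] = [v_4,v_6] − [v_3,v_6] + [v_3,v_4],
  ∂[v_0,v_1,v_3] = [v_1,v_3] − [v_0,v_3] + [v_0,v_1].
The 16×4 boundary matrix has rank 4 and Smith normal form diag(1,1,1,1).

Now H_k = ker ∂_k / im ∂_{k+1}, so:

  H_2: rank ker ∂_2 − rank ∂_3 = (4 − 4) − 0 = 0, and there is no ∂_3, so H_2 ≅ 0.

H_2 = 0.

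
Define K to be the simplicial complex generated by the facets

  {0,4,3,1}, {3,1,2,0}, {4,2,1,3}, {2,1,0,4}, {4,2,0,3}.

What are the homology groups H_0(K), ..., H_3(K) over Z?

H_0 = Z,  H_1 = 0,  H_2 = 0,  H_3 = Z.

Order the vertices as 0 < 1 < 2 < 3 < 4. Listing each simplex with vertices in this order, K has dimension 3 with simplices:

  0-simplices (5): [0], [1], [2], [3], [4]
  1-simplices (10): [0,1], [0,2], [0,3], [0,4], [1,2], [1,3], [1,4], [2,3], [2,4], [3,4]
  2-simplices (10): [0,1,2], [0,1,3], [0,1,4], [0,2,3], [0,2,4], [0,3,4], [1,2,3], [1,2,4], [1,3,4], [2,3,4]
  3-simplices (5): [0,1,2,3], [0,1,2,4], [0,1,3,4], [0,2,3,4], [1,2,3,4]

so the chain groups are C_0 ≅ Z^5, C_1 ≅ Z^10, C_2 ≅ Z^10, C_3 ≅ Z^5.

Boundary ∂_1: C_1 → C_0 maps an edge to its endpoints' difference, ∂[p,q] = q − p. For instance
  ∂[0,3] = [3] − [0].
The 5×10 boundary matrix has rank 4 and Smith normal form diag(1,1,1,1).

∂_2: C_2 → C_1 maps a triangle to the signed sum of its edges. For instance
  ∂[1,2,3] = [2,3] − [1,3] + [1,2],
  ∂[0,1,3] = [1,3] − [0,3] + [0,1].
As a 10×10 matrix over Z this has rank 6, with invariant factors (1,1,1,1,1,1).

Boundary ∂_3: C_3 → C_2 sends each 3-simplex σ to the alternating sum Σ_i (−1)^i (σ with its i-th vertex removed). For instance
  ∂[0,1,2,3] = [1,2,3] − [0,2,3] + [0,1,3] − [0,1,2],
  ∂[0,2,3,4] = [2,3,4] − [0,3,4] + [0,2,4] − [0,2,3].
This gives a 10×5 integer matrix of rank 4; reducing to Smith normal form yields diagonal entries (1,1,1,1).

Reading off H_k = ker ∂_k / im ∂_{k+1}:

  H_0: rank C_0 − rank ∂_1 = 5 − 4 = 1, and the invariant factors of ∂_1 are all 1, so H_0 ≅ Z.
  H_1: rank ker ∂_1 − rank ∂_2 = (10 − 4) − 6 = 0, and the invariant factors of ∂_2 are all 1, so H_1 ≅ 0.
  H_2: rank ker ∂_2 − rank ∂_3 = (10 − 6) − 4 = 0, and the invariant factors of ∂_3 are all 1, so H_2 ≅ 0.
  H_3: rank ker ∂_3 − rank ∂_4 = (5 − 4) − 0 = 1, and there is no ∂_4, so H_3 ≅ Z.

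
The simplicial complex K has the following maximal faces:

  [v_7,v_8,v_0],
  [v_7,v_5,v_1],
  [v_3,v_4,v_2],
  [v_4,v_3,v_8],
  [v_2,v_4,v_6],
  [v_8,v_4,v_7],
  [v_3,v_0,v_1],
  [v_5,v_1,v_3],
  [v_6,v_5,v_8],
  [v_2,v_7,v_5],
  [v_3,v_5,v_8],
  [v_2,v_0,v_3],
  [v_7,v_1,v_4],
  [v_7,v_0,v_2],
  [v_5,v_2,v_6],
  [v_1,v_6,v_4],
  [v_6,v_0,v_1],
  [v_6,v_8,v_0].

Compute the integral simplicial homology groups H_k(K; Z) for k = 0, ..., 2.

K has 9 vertices, 27 edges, 18 triangles.
rank ∂_0 = 0, rank ∂_1 = 8 ⇒ b_0 = 9 − 0 − 8 = 1; all invariant factors of ∂_1 are 1 so no torsion. So H_0 = Z.
rank ∂_1 = 8, rank ∂_2 = 17 ⇒ b_1 = 27 − 8 − 17 = 2; all invariant factors of ∂_2 are 1 so no torsion. So H_1 = Z^2.
rank ∂_2 = 17, rank ∂_3 = 0 ⇒ b_2 = 18 − 17 − 0 = 1. So H_2 = Z.

H_0 ≅ Z,  H_1 ≅ Z^2,  H_2 ≅ Z.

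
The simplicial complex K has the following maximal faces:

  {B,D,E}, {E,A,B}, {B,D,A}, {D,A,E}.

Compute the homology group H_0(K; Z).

H_0 = Z.

Take the total order A < B < D < E on the vertex set. Then K (dimension 2) consists of the simplices:

  0-simplices (4): A, B, D, E
  1-simplices (6): AB, AD, AE, BD, BE, DE
  2-simplices (4): ABD, ABE, ADE, BDE

Hence C_0 ≅ Z^4, C_1 ≅ Z^6, C_2 ≅ Z^4.

The boundary map ∂_1: C_1 → C_0 sends each edge [p,q] (with p < q) to q − p. For instance
  ∂AD = D − A.
This gives a 4×6 integer matrix of rank 3; reducing to Smith normal form yields diagonal entries (1,1,1).

Boundary ∂_2: C_2 → C_1 maps a triangle to the signed sum of its edges. For instance
  ∂ADE = DE − AE + AD,
  ∂BDE = DE − BE + BD.
As a 6×4 matrix over Z this has rank 3, with invariant factors (1,1,1).

Now H_k = ker ∂_k / im ∂_{k+1}, so:

  H_0: rank C_0 − rank ∂_1 = 4 − 3 = 1, and the invariant factors of ∂_1 are all 1, so H_0 ≅ Z.

(K is a triangulation of the 2-sphere S^2.)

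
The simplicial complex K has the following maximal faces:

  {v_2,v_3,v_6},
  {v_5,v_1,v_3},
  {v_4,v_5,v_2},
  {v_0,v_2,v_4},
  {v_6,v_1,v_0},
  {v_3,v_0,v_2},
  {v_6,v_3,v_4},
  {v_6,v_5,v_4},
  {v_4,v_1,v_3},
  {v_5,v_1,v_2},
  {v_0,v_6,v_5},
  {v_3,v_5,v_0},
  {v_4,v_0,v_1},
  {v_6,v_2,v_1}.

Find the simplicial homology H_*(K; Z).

Take the total order v_0 < v_1 < v_2 < v_3 < v_4 < v_5 < v_6 on the vertex set. Then K (dimension 2) consists of the simplices:

  0-simplices (7): [v_0], [v_1], [v_2], [v_3], [v_4], [v_5], [v_6]
  1-simplices (21): (21 of them)
  2-simplices (14): (14 of them)

giving chain groups C_0 ≅ Z^7, C_1 ≅ Z^21, C_2 ≅ Z^14.

Boundary ∂_1: C_1 → C_0 is given by ∂[p,q] = [q] − [p]. For instance
  ∂[v_0,v_6] = [v_6] − [v_0].
The resulting 7×21 matrix has rank 6, and its Smith normal form has invariant factors (1,1,1,1,1,1).

Boundary ∂_2: C_2 → C_1 sends each 2-simplex [p,q,r] to [q,r] − [p,r] + [p,q]. For instance
  ∂[v_0,v_2,v_3] = [v_2,v_3] − [v_0,v_3] + [v_0,v_2],
  ∂[v_1,v_3,v_5] = [v_3,v_5] − [v_1,v_5] + [v_1,v_3].
The 21×14 boundary matrix has rank 13 and Smith normal form diag(1,1,1,1,1,1,1,1,1,1,1,1,1).

From H_k ≅ ker(∂_k) / im(∂_{k+1}) we obtain:

  H_0: rank C_0 − rank ∂_1 = 7 − 6 = 1, and the invariant factors of ∂_1 are all 1, so H_0 = Z.
  H_1: rank ker ∂_1 − rank ∂_2 = (21 − 6) − 13 = 2, and the invariant factors of ∂_2 are all 1, so H_1 = Z^2.
  H_2: rank ker ∂_2 − rank ∂_3 = (14 − 13) − 0 = 1, and there is no ∂_3, so H_2 = Z.

(K is a triangulation of the torus T^2.)

H_0 = Z,  H_1 = Z^2,  H_2 = Z.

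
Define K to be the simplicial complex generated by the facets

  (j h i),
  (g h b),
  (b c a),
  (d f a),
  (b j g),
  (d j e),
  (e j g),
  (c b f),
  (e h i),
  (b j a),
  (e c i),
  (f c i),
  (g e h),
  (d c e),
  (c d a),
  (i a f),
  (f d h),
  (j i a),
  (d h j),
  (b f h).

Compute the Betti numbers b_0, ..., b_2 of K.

Fix the vertex order a < b < c < d < e < f < g < h < i < j and write every simplex with vertices in increasing order. Then dim K = 2 and the simplices of K are:

  0-simplices (10): a, b, c, d, e, f, g, h, i, j
  1-simplices (30): ab, ac, ad, af, ai, aj, bc, bf, bg, bh, bj, cd, ce, cf, ci, de, df, dh, dj, eg, eh, ei, ej, fh, fi, gh, gj, hi, hj, ij
  2-simplices (20): abc, abj, acd, adf, afi, aij, bcf, bfh, bgh, bgj, cde, cei, cfi, dej, dfh, dhj, egh, egj, ehi, hij

Hence C_0 ≅ Z^10, C_1 ≅ Z^30, C_2 ≅ Z^20.

The boundary map ∂_1: C_1 → C_0 maps an edge to its endpoints' difference, ∂[p,q] = q − p.
As a 10×30 matrix over Z this has rank 9, with invariant factors (1,1,1,1,1,1,1,1,1).

The boundary map ∂_2: C_2 → C_1 maps a triangle to the signed sum of its edges. For instance
  ∂bfh = fh − bh + bf,
  ∂afi = fi − ai + af.
The resulting 30×20 matrix has rank 20, and its Smith normal form has invariant factors (1,1,1,1,1,1,1,1,1,1,1,1,1,1,1,1,1,1,1,2).

Now H_k = ker ∂_k / im ∂_{k+1}, so:

  H_0: rank C_0 − rank ∂_1 = 10 − 9 = 1, and the invariant factors of ∂_1 are all 1, so H_0 ≅ Z.
  H_1: rank ker ∂_1 − rank ∂_2 = (30 − 9) − 20 = 1, and ∂_2 has invariant factor 2 > 1, so H_1 ≅ Z ⊕ Z/2Z.
  H_2: rank ker ∂_2 − rank ∂_3 = (20 − 20) − 0 = 0, and there is no ∂_3, so H_2 ≅ 0.

(K is a triangulation of the Klein bottle.)

Hence the Betti numbers are b_0 = 1, b_1 = 1, b_2 = 0.

b_0 = 1, b_1 = 1, b_2 = 0.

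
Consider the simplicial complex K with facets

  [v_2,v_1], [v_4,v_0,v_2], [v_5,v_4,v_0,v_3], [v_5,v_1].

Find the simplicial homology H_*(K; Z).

Order the vertices as v_0 < v_1 < v_2 < v_3 < v_4 < v_5. Listing each simplex with vertices in this order, K has dimension 3 with simplices:

  0-simplices (6): [v_0], [v_1], [v_2], [v_3], [v_4], [v_5]
  1-simplices (10): [v_0,v_2], [v_0,v_3], [v_0,v_4], [v_0,v_5], [v_1,v_2], [v_1,v_5], [v_2,v_4], [v_3,v_4], [v_3,v_5], [v_4,v_5]
  2-simplices (5): [v_0,v_2,v_4], [v_0,v_3,v_4], [v_0,v_3,v_5], [v_0,v_4,v_5], [v_3,v_4,v_5]
  3-simplices (1): [v_0,v_3,v_4,v_5]

so the chain groups are C_0 ≅ Z^6, C_1 ≅ Z^10, C_2 ≅ Z^5, C_3 ≅ Z^1.

Boundary ∂_1: C_1 → C_0 maps an edge to its endpoints' difference, ∂[p,q] = q − p. For instance
  ∂[v_0,v_3] = [v_3] − [v_0].
As a 6×10 matrix over Z this has rank 5, with invariant factors (1,1,1,1,1).

∂_2: C_2 → C_1 maps a triangle to the signed sum of its edges. For instance
  ∂[v_0,v_2,v_4] = [v_2,v_4] − [v_0,v_4] + [v_0,v_2],
  ∂[v_0,v_4,v_5] = [v_4,v_5] − [v_0,v_5] + [v_0,v_4].
The 10×5 boundary matrix has rank 4 and Smith normal form diag(1,1,1,1).

Boundary ∂_3: C_3 → C_2 sends each 3-simplex σ to the alternating sum Σ_i (−1)^i (σ with its i-th vertex removed). For instance
  ∂[v_0,v_3,v_4,v_5] = [v_3,v_4,v_5] − [v_0,v_4,v_5] + [v_0,v_3,v_5] − [v_0,v_3,v_4].
The resulting 5×1 matrix has rank 1, and its Smith normal form has invariant factors (1).

Reading off H_k = ker ∂_k / im ∂_{k+1}:

  H_0: rank C_0 − rank ∂_1 = 6 − 5 = 1, and the invariant factors of ∂_1 are all 1, so H_0 = Z.
  H_1: rank ker ∂_1 − rank ∂_2 = (10 − 5) − 4 = 1, and the invariant factors of ∂_2 are all 1, so H_1 = Z.
  H_2: rank ker ∂_2 − rank ∂_3 = (5 − 4) − 1 = 0, and the invariant factors of ∂_3 are all 1, so H_2 = 0.
  H_3: rank ker ∂_3 − rank ∂_4 = (1 − 1) − 0 = 0, and there is no ∂_4, so H_3 = 0.

H_0 = Z,  H_1 = Z,  H_2 = 0,  H_3 = 0.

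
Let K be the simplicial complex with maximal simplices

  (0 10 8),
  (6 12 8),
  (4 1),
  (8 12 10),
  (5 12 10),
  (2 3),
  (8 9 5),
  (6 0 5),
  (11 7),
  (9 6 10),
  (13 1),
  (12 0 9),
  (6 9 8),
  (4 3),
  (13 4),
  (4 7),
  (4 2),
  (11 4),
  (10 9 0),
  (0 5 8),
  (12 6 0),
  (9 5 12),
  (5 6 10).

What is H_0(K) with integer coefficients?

We work with the vertex ordering 0 < 1 < 2 < 3 < 4 < 5 < 6 < 7 < 8 < 9 < 10 < 11 < 12 < 13. The simplices of K, each written with vertices in increasing order, are:

  0-simplices (14): [0], [1], [2], [3], [4], [5], [6], [7], [8], [9], [10], [11], [12], [13]
  1-simplices (30): (30 of them)
  2-simplices (14): [0,5,6], [0,5,8], [0,6,12], [0,8,10], [0,9,10], [0,9,12], [5,6,10], [5,8,9], [5,9,12], [5,10,12], [6,8,9], [6,8,12], [6,9,10], [8,10,12]

giving chain groups C_0 ≅ Z^14, C_1 ≅ Z^30, C_2 ≅ Z^14.

The boundary map ∂_1: C_1 → C_0 sends each edge [p,q] (with p < q) to q − p.
This gives a 14×30 integer matrix of rank 12; reducing to Smith normal form yields diagonal entries (1,1,1,1,1,1,1,1,1,1,1,1).

∂_2: C_2 → C_1 maps a triangle to the signed sum of its edges. For instance
  ∂[0,5,6] = [5,6] − [0,6] + [0,5],
  ∂[0,9,12] = [9,12] − [0,12] + [0,9].
This gives a 30×14 integer matrix of rank 13; reducing to Smith normal form yields diagonal entries (1,1,1,1,1,1,1,1,1,1,1,1,1).

Reading off H_k = ker ∂_k / im ∂_{k+1}:

  H_0: rank C_0 − rank ∂_1 = 14 − 12 = 2, and the invariant factors of ∂_1 are all 1, so H_0 ≅ Z^2.

H_0 ≅ Z^2.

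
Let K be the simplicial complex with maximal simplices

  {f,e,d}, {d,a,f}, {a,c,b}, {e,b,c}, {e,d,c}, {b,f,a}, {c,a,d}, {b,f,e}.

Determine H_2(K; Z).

Take the total order a < b < c < d < e < f on the vertex set. Then K (dimension 2) consists of the simplices:

  0-simplices (6): a, b, c, d, e, f
  1-simplices (12): ab, ac, ad, af, bc, be, bf, cd, ce, de, df, ef
  2-simplices (8): abc, abf, acd, adf, bce, bef, cde, def

Hence C_0 ≅ Z^6, C_1 ≅ Z^12, C_2 ≅ Z^8.

The boundary map ∂_1: C_1 → C_0 is given by ∂[p,q] = [q] − [p]. For instance
  ∂ab = b − a.
The resulting 6×12 matrix has rank 5, and its Smith normal form has invariant factors (1,1,1,1,1).

∂_2: C_2 → C_1 acts by ∂[p,q,r] = [q,r] − [p,r] + [p,q]. For instance
  ∂abf = bf − af + ab,
  ∂bce = ce − be + bc.
The 12×8 boundary matrix has rank 7 and Smith normal form diag(1,1,1,1,1,1,1).

Reading off H_k = ker ∂_k / im ∂_{k+1}:

  H_2: rank ker ∂_2 − rank ∂_3 = (8 − 7) − 0 = 1, and there is no ∂_3, so H_2 ≅ Z.

H_2 ≅ Z.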